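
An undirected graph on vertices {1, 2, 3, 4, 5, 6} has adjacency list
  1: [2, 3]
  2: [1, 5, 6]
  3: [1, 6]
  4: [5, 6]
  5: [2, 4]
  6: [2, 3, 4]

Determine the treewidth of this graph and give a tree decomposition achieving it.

Treewidth 2.
One such decomposition:
Bags: B1 = {1, 2, 3}  B2 = {2, 3, 6}  B3 = {2, 5, 6}  B4 = {4, 5, 6}
Tree: B1–B2, B2–B3, B3–B4

Each bag holds 3 vertices, so the decomposition has width 2, which upper-bounds the treewidth. The edges 1–3–6–2–1 form a cycle, so G is not a tree and its treewidth is at least 2. Combining the bounds, tw(G) = 2.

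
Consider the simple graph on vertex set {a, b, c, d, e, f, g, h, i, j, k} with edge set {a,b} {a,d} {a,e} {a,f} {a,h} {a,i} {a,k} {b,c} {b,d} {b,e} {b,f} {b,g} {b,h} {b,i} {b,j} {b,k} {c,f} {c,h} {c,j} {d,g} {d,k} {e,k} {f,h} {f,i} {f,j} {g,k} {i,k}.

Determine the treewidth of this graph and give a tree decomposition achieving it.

Treewidth 3.
Bags: B1 = {a, b, d, k}  B2 = {a, b, i, k}  B3 = {a, b, f, i}  B4 = {a, b, f, h}  B5 = {b, c, f, h}  B6 = {a, b, e, k}  B7 = {b, c, f, j}  B8 = {b, d, g, k}
Tree: B1–B2, B2–B3, B3–B4, B4–B5, B1–B6, B5–B7, B1–B8

Each bag holds 4 vertices, so the decomposition has width 3, which upper-bounds the treewidth. Conversely, {b, d, g, k} is a clique of size 4, and the vertices of any clique must share a bag in every tree decomposition; so some bag has ≥ 4 vertices and tw(G) ≥ 3. Hence tw(G) = 3 exactly.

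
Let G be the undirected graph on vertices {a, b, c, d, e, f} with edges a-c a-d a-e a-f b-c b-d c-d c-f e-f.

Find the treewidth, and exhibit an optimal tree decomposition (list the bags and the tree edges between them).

Every bag has size at most 3, so the width is 3 − 1 = 2 and tw(G) ≤ 2. For the lower bound, the 3 vertices {a, e, f} are pairwise adjacent, and any tree decomposition puts a clique entirely inside one bag — forcing width ≥ 2. Combining the bounds, tw(G) = 2.

Treewidth 2.
Bags: B1 = {a, c, d}  B2 = {a, c, f}  B3 = {b, c, d}  B4 = {a, e, f}
Tree: B1–B2, B1–B3, B2–B4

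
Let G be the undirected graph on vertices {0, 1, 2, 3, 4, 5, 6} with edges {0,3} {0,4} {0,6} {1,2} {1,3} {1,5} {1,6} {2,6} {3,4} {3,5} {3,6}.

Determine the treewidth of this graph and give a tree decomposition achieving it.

Treewidth 2.
Bags: B1 = {1, 3, 5}  B2 = {1, 3, 6}  B3 = {0, 3, 6}  B4 = {1, 2, 6}  B5 = {0, 3, 4}
Tree: B1–B2, B2–B3, B2–B4, B3–B5

Every bag has size at most 3, so the width is 3 − 1 = 2 and tw(G) ≤ 2. On the other hand G contains the 3-clique {1, 2, 6}. A clique must lie in a single bag of any decomposition, so no decomposition can have width below 2. Therefore the treewidth is 2.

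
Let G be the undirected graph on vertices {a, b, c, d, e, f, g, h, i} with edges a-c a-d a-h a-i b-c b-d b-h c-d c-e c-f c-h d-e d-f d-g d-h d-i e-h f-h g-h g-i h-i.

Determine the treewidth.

3

A width-3 tree decomposition is:
Bags: B1 = {a, c, d, h}  B2 = {c, d, f, h}  B3 = {a, d, h, i}  B4 = {d, g, h, i}  B5 = {c, d, e, h}  B6 = {b, c, d, h}
Tree: B1–B2, B1–B3, B3–B4, B1–B5, B2–B6
The largest bag has 4 vertices, giving width 3; this decomposition certifies tw(G) ≤ 3. For the lower bound, the 4 vertices {d, g, h, i} are pairwise adjacent, and any tree decomposition puts a clique entirely inside one bag — forcing width ≥ 3. The upper and lower bounds meet at 3, so that is the treewidth.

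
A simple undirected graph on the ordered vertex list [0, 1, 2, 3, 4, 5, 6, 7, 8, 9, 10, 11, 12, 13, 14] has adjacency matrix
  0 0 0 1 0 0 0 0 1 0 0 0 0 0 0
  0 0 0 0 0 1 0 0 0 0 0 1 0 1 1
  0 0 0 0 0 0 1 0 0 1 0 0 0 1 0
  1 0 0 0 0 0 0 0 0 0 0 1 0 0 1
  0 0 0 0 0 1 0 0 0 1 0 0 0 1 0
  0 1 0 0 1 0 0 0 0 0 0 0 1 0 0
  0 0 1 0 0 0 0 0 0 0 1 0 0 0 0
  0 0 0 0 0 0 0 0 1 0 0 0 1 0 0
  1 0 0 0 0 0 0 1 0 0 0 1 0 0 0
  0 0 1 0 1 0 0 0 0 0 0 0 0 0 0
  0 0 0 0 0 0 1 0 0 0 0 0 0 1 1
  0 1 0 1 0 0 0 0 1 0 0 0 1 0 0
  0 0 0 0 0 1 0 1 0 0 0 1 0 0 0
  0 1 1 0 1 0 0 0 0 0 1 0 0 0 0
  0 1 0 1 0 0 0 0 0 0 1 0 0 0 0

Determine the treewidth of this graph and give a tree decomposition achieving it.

The largest bag has 4 vertices, giving width 3; this decomposition certifies tw(G) ≤ 3. For the lower bound: the 4 vertex sets {2,6,9}, {4}, {13}, {1,5,10,14} are disjoint, each induces a connected subgraph, and every pair is joined by at least one edge of G. Contracting each set to a single vertex therefore yields K_{4} as a minor, and since treewidth is minor-monotone, tw(G) ≥ tw(K_{4}) = 3. Combining the bounds, tw(G) = 3.

Treewidth 3.
Bags: B1 = {2, 4, 6, 9}  B2 = {2, 4, 6, 13}  B3 = {4, 6, 10, 13}  B4 = {4, 5, 10, 13}  B5 = {1, 5, 10, 13}  B6 = {1, 5, 10, 14}  B7 = {1, 5, 12, 14}  B8 = {1, 11, 12, 14}  B9 = {3, 11, 12, 14}  B10 = {3, 7, 11, 12}  B11 = {3, 7, 8, 11}  B12 = {0, 3, 7, 8}
Tree: B1–B2, B2–B3, B3–B4, B4–B5, B5–B6, B6–B7, B7–B8, B8–B9, B9–B10, B10–B11, B11–B12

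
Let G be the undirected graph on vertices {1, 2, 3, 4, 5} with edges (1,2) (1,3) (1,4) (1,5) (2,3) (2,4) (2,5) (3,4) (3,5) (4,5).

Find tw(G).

4

A width-4 tree decomposition is:
Bags: B1 = {1, 2, 3, 4, 5}
Tree: (single bag)
A single bag containing all 5 vertices is trivially a valid decomposition of width 4. For the lower bound, the 5 vertices {1, 2, 3, 4, 5} are pairwise adjacent, and any tree decomposition puts a clique entirely inside one bag — forcing width ≥ 4. Hence tw(G) = 4 exactly.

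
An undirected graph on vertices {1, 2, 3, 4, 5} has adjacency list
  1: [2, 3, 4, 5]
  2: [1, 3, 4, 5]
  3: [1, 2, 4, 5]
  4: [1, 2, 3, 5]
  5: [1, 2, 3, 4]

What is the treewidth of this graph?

4

A width-4 tree decomposition is:
Bags: B1 = {1, 2, 3, 4, 5}
Tree: (single bag)
With just one bag of size 5, the width is 5 − 1 = 4, so tw(G) ≤ 4. On the other hand G contains the 5-clique {1, 2, 3, 4, 5}. A clique must lie in a single bag of any decomposition, so no decomposition can have width below 4. Hence tw(G) = 4 exactly.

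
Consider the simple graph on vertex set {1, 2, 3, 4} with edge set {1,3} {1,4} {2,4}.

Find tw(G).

1

A width-1 tree decomposition is:
Bags: B1 = {1, 3}  B2 = {1, 4}  B3 = {2, 4}
Tree: B1–B2, B2–B3
Every bag has size at most 2, so the width is 2 − 1 = 1 and tw(G) ≤ 1. Since G has at least one edge (e.g. 3–1), it is not an edgeless graph, so tw(G) ≥ 1. Combining the bounds, tw(G) = 1.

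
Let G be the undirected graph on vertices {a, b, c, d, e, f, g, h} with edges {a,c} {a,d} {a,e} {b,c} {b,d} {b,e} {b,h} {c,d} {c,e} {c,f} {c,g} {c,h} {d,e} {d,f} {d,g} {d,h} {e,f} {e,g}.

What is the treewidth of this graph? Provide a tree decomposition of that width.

Treewidth 3.
One optimal decomposition is:
Bags: B1 = {c, d, e, f}  B2 = {a, c, d, e}  B3 = {b, c, d, e}  B4 = {b, c, d, h}  B5 = {c, d, e, g}
Tree: B1–B2, B2–B3, B3–B4, B1–B5

Every bag has size at most 4, so the width is 4 − 1 = 3 and tw(G) ≤ 3. Conversely, {c, d, e, g} is a clique of size 4, and the vertices of any clique must share a bag in every tree decomposition; so some bag has ≥ 4 vertices and tw(G) ≥ 3. The upper and lower bounds meet at 3, so that is the treewidth.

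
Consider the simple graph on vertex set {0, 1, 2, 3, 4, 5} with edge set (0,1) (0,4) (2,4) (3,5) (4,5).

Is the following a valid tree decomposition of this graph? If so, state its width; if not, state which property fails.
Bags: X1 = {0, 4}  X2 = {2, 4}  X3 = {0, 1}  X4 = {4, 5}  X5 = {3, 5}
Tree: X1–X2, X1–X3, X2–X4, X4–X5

Yes; width 1.

Every vertex of G appears in some bag (union = {0, 1, 2, 3, 4, 5}); every edge is covered by a bag; and for each vertex v the set of bags containing v is connected in the bag tree. The decomposition is therefore valid. The largest bag has 2 vertices, so the width is 1.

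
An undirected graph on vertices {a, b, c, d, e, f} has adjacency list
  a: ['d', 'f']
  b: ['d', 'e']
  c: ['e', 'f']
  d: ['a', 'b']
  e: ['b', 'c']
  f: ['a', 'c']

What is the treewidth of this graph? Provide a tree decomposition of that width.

Each bag holds 3 vertices, so the decomposition has width 2, which upper-bounds the treewidth. For the lower bound, G contains the cycle c–f–a–d–b–e–c, so G is not a forest; only forests have treewidth ≤ 1, hence tw(G) ≥ 2. Combining the bounds, tw(G) = 2.

Treewidth 2.
One optimal decomposition is:
Bags: B1 = {a, c, f}  B2 = {a, c, d}  B3 = {b, c, d}  B4 = {b, c, e}
Tree: B1–B2, B2–B3, B3–B4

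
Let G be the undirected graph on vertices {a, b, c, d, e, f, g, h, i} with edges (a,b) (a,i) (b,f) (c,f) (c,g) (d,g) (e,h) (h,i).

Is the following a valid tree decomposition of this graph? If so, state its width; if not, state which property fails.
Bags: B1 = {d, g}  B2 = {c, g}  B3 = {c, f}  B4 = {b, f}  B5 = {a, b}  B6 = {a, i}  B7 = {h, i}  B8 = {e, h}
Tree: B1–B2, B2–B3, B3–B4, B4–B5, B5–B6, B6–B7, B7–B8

Vertex coverage: the bags together contain {a, b, c, d, e, f, g, h, i}, the full vertex set. Edge coverage: each edge of G has both endpoints in at least one bag. Running intersection: for every vertex, the bags containing it form a connected subtree. All three properties hold, so this is a valid tree decomposition of width max|bag| − 1 = 1, and hence tw(G) ≤ 1.

Yes; width 1.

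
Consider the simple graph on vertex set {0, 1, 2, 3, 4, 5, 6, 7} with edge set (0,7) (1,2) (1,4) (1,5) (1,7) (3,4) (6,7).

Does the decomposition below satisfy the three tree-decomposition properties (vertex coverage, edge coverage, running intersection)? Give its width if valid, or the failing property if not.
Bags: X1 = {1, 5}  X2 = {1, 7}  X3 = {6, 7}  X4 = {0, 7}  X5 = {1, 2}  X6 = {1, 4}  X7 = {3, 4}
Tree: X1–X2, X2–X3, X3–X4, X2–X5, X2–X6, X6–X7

Checking the three conditions: (i) the bags cover all of {0, 1, 2, 3, 4, 5, 6, 7}; (ii) for each edge, some bag contains both endpoints; (iii) the bags containing any fixed vertex form a subtree. All hold, so the decomposition is valid with width 2 − 1 = 1.

Yes; width 1.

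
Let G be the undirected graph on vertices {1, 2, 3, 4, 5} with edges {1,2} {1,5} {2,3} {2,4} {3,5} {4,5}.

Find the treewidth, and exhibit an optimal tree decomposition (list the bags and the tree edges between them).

Treewidth 2.
Bags: B1 = {2, 4, 5}  B2 = {1, 2, 5}  B3 = {2, 3, 5}
Tree: B1–B2, B2–B3

The largest bag has 3 vertices, giving width 2; this decomposition certifies tw(G) ≤ 2. The edges 4–2–1–5–4 form a cycle, so G is not a tree and its treewidth is at least 2. Combining the bounds, tw(G) = 2.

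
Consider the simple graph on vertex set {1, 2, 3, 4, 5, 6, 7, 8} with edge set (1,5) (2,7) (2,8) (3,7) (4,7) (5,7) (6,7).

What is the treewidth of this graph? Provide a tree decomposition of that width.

Every bag has size at most 2, so the width is 2 − 1 = 1 and tw(G) ≤ 1. G has an edge, so its treewidth is at least 1. Therefore the treewidth is 1.

Treewidth 1.
One such decomposition:
Bags: B1 = {5, 7}  B2 = {1, 5}  B3 = {3, 7}  B4 = {2, 7}  B5 = {6, 7}  B6 = {2, 8}  B7 = {4, 7}
Tree: B1–B2, B1–B3, B3–B4, B4–B5, B4–B6, B1–B7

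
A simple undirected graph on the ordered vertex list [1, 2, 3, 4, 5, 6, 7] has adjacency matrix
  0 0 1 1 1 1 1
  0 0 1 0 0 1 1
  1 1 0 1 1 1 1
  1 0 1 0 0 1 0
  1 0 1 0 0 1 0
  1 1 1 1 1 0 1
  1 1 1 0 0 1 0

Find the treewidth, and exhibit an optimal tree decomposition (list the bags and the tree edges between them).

Treewidth 3.
One such decomposition:
Bags: B1 = {1, 3, 6, 7}  B2 = {1, 3, 5, 6}  B3 = {1, 3, 4, 6}  B4 = {2, 3, 6, 7}
Tree: B1–B2, B2–B3, B1–B4

Every bag has size at most 4, so the width is 4 − 1 = 3 and tw(G) ≤ 3. On the other hand G contains the 4-clique {1, 3, 4, 6}. A clique must lie in a single bag of any decomposition, so no decomposition can have width below 3. Combining the bounds, tw(G) = 3.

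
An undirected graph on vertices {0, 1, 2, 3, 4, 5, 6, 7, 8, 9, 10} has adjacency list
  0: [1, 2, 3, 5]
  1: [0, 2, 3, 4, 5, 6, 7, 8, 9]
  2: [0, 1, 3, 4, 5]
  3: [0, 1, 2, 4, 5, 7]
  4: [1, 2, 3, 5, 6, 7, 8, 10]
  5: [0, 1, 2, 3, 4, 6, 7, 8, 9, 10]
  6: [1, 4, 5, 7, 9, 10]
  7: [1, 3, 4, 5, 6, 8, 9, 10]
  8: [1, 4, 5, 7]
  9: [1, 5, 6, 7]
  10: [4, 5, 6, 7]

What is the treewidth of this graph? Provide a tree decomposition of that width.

Treewidth 4.
One optimal decomposition is:
Bags: B1 = {1, 4, 5, 7, 8}  B2 = {1, 4, 5, 6, 7}  B3 = {1, 3, 4, 5, 7}  B4 = {1, 5, 6, 7, 9}  B5 = {1, 2, 3, 4, 5}  B6 = {4, 5, 6, 7, 10}  B7 = {0, 1, 2, 3, 5}
Tree: B1–B2, B2–B3, B2–B4, B3–B5, B2–B6, B5–B7

The largest bag has 5 vertices, giving width 4; this decomposition certifies tw(G) ≤ 4. On the other hand G contains the 5-clique {0, 1, 2, 3, 5}. A clique must lie in a single bag of any decomposition, so no decomposition can have width below 4. Combining the bounds, tw(G) = 4.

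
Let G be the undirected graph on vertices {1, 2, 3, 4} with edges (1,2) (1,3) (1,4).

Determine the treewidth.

1

A width-1 tree decomposition is:
Bags: B1 = {1, 2}  B2 = {1, 4}  B3 = {1, 3}
Tree: B1–B2, B1–B3
Every bag has size at most 2, so the width is 2 − 1 = 1 and tw(G) ≤ 1. Since G has at least one edge (e.g. 2–1), it is not an edgeless graph, so tw(G) ≥ 1. The upper and lower bounds meet at 1, so that is the treewidth.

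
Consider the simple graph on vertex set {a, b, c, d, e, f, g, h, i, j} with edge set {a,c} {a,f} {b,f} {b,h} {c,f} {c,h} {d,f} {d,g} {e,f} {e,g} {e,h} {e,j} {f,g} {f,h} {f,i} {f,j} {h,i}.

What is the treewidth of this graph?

A width-2 tree decomposition is:
Bags: B1 = {e, f, g}  B2 = {e, f, h}  B3 = {c, f, h}  B4 = {f, h, i}  B5 = {e, f, j}  B6 = {a, c, f}  B7 = {d, f, g}  B8 = {b, f, h}
Tree: B1–B2, B2–B3, B3–B4, B1–B5, B3–B6, B1–B7, B4–B8
The largest bag has 3 vertices, giving width 2; this decomposition certifies tw(G) ≤ 2. For the lower bound, the 3 vertices {d, f, g} are pairwise adjacent, and any tree decomposition puts a clique entirely inside one bag — forcing width ≥ 2. The upper and lower bounds meet at 2, so that is the treewidth.

2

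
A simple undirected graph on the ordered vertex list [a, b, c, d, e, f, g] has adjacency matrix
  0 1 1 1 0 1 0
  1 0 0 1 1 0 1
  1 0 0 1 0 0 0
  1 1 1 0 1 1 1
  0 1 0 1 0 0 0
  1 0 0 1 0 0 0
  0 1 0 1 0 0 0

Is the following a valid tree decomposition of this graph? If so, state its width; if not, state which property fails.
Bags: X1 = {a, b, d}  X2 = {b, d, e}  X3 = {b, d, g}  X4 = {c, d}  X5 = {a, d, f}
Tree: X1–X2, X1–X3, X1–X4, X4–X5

A tree decomposition must satisfy three properties: every vertex lies in some bag; for every edge, both endpoints lie together in some bag; and for every vertex, the bags containing it form a connected subtree. Here edge (a,c) lies in no bag, so the decomposition is invalid.

No — edge (a,c) lies in no bag.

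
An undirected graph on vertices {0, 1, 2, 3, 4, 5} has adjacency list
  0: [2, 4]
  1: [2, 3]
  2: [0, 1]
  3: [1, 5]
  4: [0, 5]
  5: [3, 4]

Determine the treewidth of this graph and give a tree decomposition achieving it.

Treewidth 2.
One optimal decomposition is:
Bags: B1 = {0, 4, 5}  B2 = {0, 3, 5}  B3 = {0, 1, 3}  B4 = {0, 1, 2}
Tree: B1–B2, B2–B3, B3–B4

Each bag holds 3 vertices, so the decomposition has width 2, which upper-bounds the treewidth. For the lower bound, G contains the cycle 0–4–5–3–1–2–0, so G is not a forest; only forests have treewidth ≤ 1, hence tw(G) ≥ 2. Combining the bounds, tw(G) = 2.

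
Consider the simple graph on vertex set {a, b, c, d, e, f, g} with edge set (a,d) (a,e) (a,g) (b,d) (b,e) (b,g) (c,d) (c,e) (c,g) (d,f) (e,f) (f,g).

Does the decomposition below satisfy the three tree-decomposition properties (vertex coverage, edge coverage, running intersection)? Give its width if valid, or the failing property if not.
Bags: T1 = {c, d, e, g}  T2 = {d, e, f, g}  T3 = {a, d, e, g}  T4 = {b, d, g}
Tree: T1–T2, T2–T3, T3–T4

A tree decomposition must satisfy three properties: every vertex lies in some bag; for every edge, both endpoints lie together in some bag; and for every vertex, the bags containing it form a connected subtree. Here edge (e,b) lies in no bag, so the decomposition is invalid.

No — edge (e,b) lies in no bag.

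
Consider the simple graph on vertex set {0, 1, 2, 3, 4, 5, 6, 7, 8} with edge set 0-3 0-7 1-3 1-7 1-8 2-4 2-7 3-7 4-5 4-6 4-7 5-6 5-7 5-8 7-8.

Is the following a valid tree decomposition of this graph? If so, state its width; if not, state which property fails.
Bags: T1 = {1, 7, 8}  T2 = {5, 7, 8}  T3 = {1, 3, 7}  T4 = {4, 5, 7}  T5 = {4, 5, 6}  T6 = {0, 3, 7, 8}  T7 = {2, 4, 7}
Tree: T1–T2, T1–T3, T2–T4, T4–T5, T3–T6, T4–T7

No — bags containing vertex 8 are not connected in the tree.

A tree decomposition must satisfy three properties: every vertex lies in some bag; for every edge, both endpoints lie together in some bag; and for every vertex, the bags containing it form a connected subtree. Here bags containing vertex 8 are not connected in the tree, so the decomposition is invalid.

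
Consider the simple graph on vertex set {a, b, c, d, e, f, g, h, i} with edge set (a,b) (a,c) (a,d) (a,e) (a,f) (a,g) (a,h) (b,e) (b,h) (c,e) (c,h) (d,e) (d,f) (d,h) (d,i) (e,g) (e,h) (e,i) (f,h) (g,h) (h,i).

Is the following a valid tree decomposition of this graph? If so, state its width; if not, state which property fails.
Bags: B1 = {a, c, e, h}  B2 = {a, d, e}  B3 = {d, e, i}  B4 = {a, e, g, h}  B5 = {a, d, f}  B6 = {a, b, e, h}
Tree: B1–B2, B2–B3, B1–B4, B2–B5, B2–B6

No — edge (h,d) lies in no bag.

A tree decomposition must satisfy three properties: every vertex lies in some bag; for every edge, both endpoints lie together in some bag; and for every vertex, the bags containing it form a connected subtree. Here edge (h,d) lies in no bag, so the decomposition is invalid.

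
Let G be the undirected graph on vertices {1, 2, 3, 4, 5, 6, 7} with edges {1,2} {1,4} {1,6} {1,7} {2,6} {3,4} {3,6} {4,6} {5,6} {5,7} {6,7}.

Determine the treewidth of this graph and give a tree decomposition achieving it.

Treewidth 2.
One such decomposition:
Bags: B1 = {1, 2, 6}  B2 = {1, 4, 6}  B3 = {1, 6, 7}  B4 = {3, 4, 6}  B5 = {5, 6, 7}
Tree: B1–B2, B2–B3, B2–B4, B3–B5

The largest bag has 3 vertices, giving width 2; this decomposition certifies tw(G) ≤ 2. For the lower bound, the 3 vertices {1, 2, 6} are pairwise adjacent, and any tree decomposition puts a clique entirely inside one bag — forcing width ≥ 2. The upper and lower bounds meet at 2, so that is the treewidth.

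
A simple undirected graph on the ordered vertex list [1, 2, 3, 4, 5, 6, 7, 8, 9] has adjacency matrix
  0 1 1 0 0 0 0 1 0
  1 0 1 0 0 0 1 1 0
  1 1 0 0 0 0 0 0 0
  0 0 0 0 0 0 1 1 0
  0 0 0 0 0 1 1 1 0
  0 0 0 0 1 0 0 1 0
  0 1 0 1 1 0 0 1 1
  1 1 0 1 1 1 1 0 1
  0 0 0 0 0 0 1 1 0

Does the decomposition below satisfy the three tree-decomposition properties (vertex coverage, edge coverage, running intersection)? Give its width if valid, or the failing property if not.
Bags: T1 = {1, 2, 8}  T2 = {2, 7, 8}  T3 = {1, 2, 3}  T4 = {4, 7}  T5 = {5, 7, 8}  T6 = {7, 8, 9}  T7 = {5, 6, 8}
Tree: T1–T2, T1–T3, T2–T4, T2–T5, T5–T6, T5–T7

No — edge (8,4) lies in no bag.

A tree decomposition must satisfy three properties: every vertex lies in some bag; for every edge, both endpoints lie together in some bag; and for every vertex, the bags containing it form a connected subtree. Here edge (8,4) lies in no bag, so the decomposition is invalid.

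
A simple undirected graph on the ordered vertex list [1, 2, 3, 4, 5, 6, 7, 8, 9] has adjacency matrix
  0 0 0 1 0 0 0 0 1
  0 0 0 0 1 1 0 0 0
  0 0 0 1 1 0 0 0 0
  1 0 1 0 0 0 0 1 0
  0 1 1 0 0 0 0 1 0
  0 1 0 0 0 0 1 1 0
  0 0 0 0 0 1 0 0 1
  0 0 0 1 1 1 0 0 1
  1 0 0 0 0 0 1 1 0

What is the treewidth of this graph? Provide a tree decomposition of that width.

Every bag has size at most 4, so the width is 4 − 1 = 3 and tw(G) ≤ 3. For the lower bound: the 4 vertex sets {2,3,5}, {4}, {8}, {1,6,7,9} are disjoint, each induces a connected subgraph, and every pair is joined by at least one edge of G. Contracting each set to a single vertex therefore yields K_{4} as a minor, and since treewidth is minor-monotone, tw(G) ≥ tw(K_{4}) = 3. The upper and lower bounds meet at 3, so that is the treewidth.

Treewidth 3.
Bags: B1 = {2, 3, 4, 5}  B2 = {2, 4, 5, 8}  B3 = {2, 4, 6, 8}  B4 = {1, 4, 6, 8}  B5 = {1, 6, 8, 9}  B6 = {1, 6, 7, 9}
Tree: B1–B2, B2–B3, B3–B4, B4–B5, B5–B6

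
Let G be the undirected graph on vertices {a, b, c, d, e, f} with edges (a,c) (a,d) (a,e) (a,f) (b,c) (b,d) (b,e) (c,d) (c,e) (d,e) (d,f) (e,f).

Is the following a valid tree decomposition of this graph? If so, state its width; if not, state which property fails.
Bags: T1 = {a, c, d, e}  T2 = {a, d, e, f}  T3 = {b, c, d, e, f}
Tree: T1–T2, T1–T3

No — bags containing vertex f are not connected in the tree.

A tree decomposition must satisfy three properties: every vertex lies in some bag; for every edge, both endpoints lie together in some bag; and for every vertex, the bags containing it form a connected subtree. Here bags containing vertex f are not connected in the tree, so the decomposition is invalid.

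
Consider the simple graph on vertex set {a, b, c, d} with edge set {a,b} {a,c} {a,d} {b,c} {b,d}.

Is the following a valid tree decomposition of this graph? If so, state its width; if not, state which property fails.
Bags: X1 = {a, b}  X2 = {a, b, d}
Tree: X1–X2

A tree decomposition must satisfy three properties: every vertex lies in some bag; for every edge, both endpoints lie together in some bag; and for every vertex, the bags containing it form a connected subtree. Here vertex c appears in no bag, so the decomposition is invalid.

No — vertex c appears in no bag.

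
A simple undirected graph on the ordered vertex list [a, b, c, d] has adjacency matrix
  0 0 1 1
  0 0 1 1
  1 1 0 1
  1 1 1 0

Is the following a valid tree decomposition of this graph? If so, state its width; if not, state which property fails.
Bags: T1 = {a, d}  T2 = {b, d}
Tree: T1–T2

A tree decomposition must satisfy three properties: every vertex lies in some bag; for every edge, both endpoints lie together in some bag; and for every vertex, the bags containing it form a connected subtree. Here vertex c appears in no bag, so the decomposition is invalid.

No — vertex c appears in no bag.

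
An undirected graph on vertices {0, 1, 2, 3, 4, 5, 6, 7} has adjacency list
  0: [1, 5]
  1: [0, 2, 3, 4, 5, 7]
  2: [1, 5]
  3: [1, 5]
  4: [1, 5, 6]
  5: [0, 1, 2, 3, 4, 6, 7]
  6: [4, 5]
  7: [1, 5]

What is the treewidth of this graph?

2

A width-2 tree decomposition is:
Bags: B1 = {1, 4, 5}  B2 = {1, 3, 5}  B3 = {4, 5, 6}  B4 = {1, 2, 5}  B5 = {0, 1, 5}  B6 = {1, 5, 7}
Tree: B1–B2, B1–B3, B2–B4, B2–B5, B2–B6
Every bag has size at most 3, so the width is 3 − 1 = 2 and tw(G) ≤ 2. For the lower bound, the 3 vertices {0, 1, 5} are pairwise adjacent, and any tree decomposition puts a clique entirely inside one bag — forcing width ≥ 2. Hence tw(G) = 2 exactly.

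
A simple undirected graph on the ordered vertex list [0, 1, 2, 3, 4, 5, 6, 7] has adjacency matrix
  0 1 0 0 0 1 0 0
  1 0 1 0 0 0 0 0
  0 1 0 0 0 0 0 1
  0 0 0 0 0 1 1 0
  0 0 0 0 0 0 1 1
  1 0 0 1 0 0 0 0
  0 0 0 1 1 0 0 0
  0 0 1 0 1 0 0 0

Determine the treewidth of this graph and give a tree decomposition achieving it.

The largest bag has 3 vertices, giving width 2; this decomposition certifies tw(G) ≤ 2. For the lower bound, G contains the cycle 0–5–3–6–4–7–2–1–0, so G is not a forest; only forests have treewidth ≤ 1, hence tw(G) ≥ 2. Hence tw(G) = 2 exactly.

Treewidth 2.
One such decomposition:
Bags: B1 = {0, 3, 5}  B2 = {0, 3, 6}  B3 = {0, 4, 6}  B4 = {0, 4, 7}  B5 = {0, 2, 7}  B6 = {0, 1, 2}
Tree: B1–B2, B2–B3, B3–B4, B4–B5, B5–B6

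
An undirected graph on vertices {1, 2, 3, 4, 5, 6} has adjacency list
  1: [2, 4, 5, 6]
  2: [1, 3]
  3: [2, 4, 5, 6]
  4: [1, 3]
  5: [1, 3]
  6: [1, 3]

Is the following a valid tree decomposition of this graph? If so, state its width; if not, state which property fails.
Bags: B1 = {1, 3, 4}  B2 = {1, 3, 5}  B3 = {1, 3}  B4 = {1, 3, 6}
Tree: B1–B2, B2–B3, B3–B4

A tree decomposition must satisfy three properties: every vertex lies in some bag; for every edge, both endpoints lie together in some bag; and for every vertex, the bags containing it form a connected subtree. Here vertex 2 appears in no bag, so the decomposition is invalid.

No — vertex 2 appears in no bag.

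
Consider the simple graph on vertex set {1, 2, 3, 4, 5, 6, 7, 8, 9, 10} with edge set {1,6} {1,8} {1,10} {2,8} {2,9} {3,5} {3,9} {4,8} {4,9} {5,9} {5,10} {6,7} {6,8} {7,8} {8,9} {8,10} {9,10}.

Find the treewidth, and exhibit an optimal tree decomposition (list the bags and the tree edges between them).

Each bag holds 3 vertices, so the decomposition has width 2, which upper-bounds the treewidth. For the lower bound, the 3 vertices {1, 8, 10} are pairwise adjacent, and any tree decomposition puts a clique entirely inside one bag — forcing width ≥ 2. The upper and lower bounds meet at 2, so that is the treewidth.

Treewidth 2.
One optimal decomposition is:
Bags: B1 = {5, 9, 10}  B2 = {8, 9, 10}  B3 = {1, 8, 10}  B4 = {1, 6, 8}  B5 = {6, 7, 8}  B6 = {3, 5, 9}  B7 = {2, 8, 9}  B8 = {4, 8, 9}
Tree: B1–B2, B2–B3, B3–B4, B4–B5, B1–B6, B2–B7, B2–B8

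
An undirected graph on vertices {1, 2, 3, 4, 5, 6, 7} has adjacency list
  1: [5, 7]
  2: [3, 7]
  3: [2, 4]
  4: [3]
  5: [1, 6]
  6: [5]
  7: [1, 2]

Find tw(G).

1

A width-1 tree decomposition is:
Bags: B1 = {5, 6}  B2 = {1, 5}  B3 = {1, 7}  B4 = {2, 7}  B5 = {2, 3}  B6 = {3, 4}
Tree: B1–B2, B2–B3, B3–B4, B4–B5, B5–B6
Each bag holds 2 vertices, so the decomposition has width 1, which upper-bounds the treewidth. Any graph with an edge has treewidth ≥ 1, and G has the edge 6–5. Hence tw(G) = 1 exactly.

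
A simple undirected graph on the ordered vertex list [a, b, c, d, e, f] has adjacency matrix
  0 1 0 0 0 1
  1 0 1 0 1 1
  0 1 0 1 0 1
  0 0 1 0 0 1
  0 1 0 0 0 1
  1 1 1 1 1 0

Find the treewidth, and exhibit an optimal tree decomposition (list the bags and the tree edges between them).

The largest bag has 3 vertices, giving width 2; this decomposition certifies tw(G) ≤ 2. Conversely, {c, d, f} is a clique of size 3, and the vertices of any clique must share a bag in every tree decomposition; so some bag has ≥ 3 vertices and tw(G) ≥ 2. Therefore the treewidth is 2.

Treewidth 2.
Bags: B1 = {a, b, f}  B2 = {b, e, f}  B3 = {b, c, f}  B4 = {c, d, f}
Tree: B1–B2, B1–B3, B3–B4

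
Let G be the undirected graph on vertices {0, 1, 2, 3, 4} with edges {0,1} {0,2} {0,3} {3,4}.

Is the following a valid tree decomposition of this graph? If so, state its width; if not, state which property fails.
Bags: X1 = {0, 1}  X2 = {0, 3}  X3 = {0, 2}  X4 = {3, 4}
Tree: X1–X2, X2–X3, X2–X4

Yes; width 1.

Vertex coverage: the bags together contain {0, 1, 2, 3, 4}, the full vertex set. Edge coverage: each edge of G has both endpoints in at least one bag. Running intersection: for every vertex, the bags containing it form a connected subtree. All three properties hold, so this is a valid tree decomposition of width max|bag| − 1 = 1, and hence tw(G) ≤ 1.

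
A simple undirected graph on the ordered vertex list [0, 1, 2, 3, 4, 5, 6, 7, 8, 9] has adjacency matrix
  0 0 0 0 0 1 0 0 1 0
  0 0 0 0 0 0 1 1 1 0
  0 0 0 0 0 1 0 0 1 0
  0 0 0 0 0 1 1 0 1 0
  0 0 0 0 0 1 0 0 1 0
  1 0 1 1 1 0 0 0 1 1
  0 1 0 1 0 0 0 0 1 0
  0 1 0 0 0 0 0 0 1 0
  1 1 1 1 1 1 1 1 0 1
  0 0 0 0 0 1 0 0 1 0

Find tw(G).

A width-2 tree decomposition is:
Bags: B1 = {2, 5, 8}  B2 = {3, 5, 8}  B3 = {0, 5, 8}  B4 = {3, 6, 8}  B5 = {1, 6, 8}  B6 = {1, 7, 8}  B7 = {4, 5, 8}  B8 = {5, 8, 9}
Tree: B1–B2, B2–B3, B2–B4, B4–B5, B5–B6, B2–B7, B3–B8
The largest bag has 3 vertices, giving width 2; this decomposition certifies tw(G) ≤ 2. For the lower bound, the 3 vertices {1, 6, 8} are pairwise adjacent, and any tree decomposition puts a clique entirely inside one bag — forcing width ≥ 2. Hence tw(G) = 2 exactly.

2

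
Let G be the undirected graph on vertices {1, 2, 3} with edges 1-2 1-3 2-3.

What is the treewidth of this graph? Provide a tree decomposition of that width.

Treewidth 2.
One optimal decomposition is:
Bags: B1 = {1, 2, 3}
Tree: (single bag)

With just one bag of size 3, the width is 3 − 1 = 2, so tw(G) ≤ 2. For the lower bound, the 3 vertices {1, 2, 3} are pairwise adjacent, and any tree decomposition puts a clique entirely inside one bag — forcing width ≥ 2. Therefore the treewidth is 2.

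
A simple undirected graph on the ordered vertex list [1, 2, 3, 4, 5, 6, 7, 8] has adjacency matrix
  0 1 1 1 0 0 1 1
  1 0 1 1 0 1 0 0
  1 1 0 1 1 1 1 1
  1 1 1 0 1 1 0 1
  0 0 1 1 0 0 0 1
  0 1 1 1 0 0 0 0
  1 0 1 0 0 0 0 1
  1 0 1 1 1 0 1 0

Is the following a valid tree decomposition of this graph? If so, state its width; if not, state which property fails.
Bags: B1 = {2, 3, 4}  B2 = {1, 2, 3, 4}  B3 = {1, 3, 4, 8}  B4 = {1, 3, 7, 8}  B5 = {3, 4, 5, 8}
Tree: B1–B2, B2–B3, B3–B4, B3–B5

A tree decomposition must satisfy three properties: every vertex lies in some bag; for every edge, both endpoints lie together in some bag; and for every vertex, the bags containing it form a connected subtree. Here vertex 6 appears in no bag, so the decomposition is invalid.

No — vertex 6 appears in no bag.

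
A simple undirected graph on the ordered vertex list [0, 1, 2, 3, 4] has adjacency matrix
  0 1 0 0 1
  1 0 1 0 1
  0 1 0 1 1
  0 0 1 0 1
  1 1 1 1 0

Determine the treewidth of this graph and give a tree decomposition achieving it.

Treewidth 2.
One such decomposition:
Bags: B1 = {0, 1, 4}  B2 = {1, 2, 4}  B3 = {2, 3, 4}
Tree: B1–B2, B2–B3

Every bag has size at most 3, so the width is 3 − 1 = 2 and tw(G) ≤ 2. Conversely, {0, 1, 4} is a clique of size 3, and the vertices of any clique must share a bag in every tree decomposition; so some bag has ≥ 3 vertices and tw(G) ≥ 2. Therefore the treewidth is 2.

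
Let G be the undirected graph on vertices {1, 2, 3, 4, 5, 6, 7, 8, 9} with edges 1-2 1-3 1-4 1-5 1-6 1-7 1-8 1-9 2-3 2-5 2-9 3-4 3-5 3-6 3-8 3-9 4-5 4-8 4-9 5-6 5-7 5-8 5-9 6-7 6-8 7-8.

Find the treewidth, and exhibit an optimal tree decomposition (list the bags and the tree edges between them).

Treewidth 4.
Bags: B1 = {1, 3, 4, 5, 9}  B2 = {1, 2, 3, 5, 9}  B3 = {1, 3, 4, 5, 8}  B4 = {1, 3, 5, 6, 8}  B5 = {1, 5, 6, 7, 8}
Tree: B1–B2, B1–B3, B3–B4, B4–B5

Each bag holds 5 vertices, so the decomposition has width 4, which upper-bounds the treewidth. On the other hand G contains the 5-clique {1, 2, 3, 5, 9}. A clique must lie in a single bag of any decomposition, so no decomposition can have width below 4. The upper and lower bounds meet at 4, so that is the treewidth.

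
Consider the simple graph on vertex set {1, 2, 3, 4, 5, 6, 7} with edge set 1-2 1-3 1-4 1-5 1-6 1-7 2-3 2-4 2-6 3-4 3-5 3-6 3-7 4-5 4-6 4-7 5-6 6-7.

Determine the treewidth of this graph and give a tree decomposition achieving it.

Every bag has size at most 5, so the width is 5 − 1 = 4 and tw(G) ≤ 4. For the lower bound, the 5 vertices {1, 2, 3, 4, 6} are pairwise adjacent, and any tree decomposition puts a clique entirely inside one bag — forcing width ≥ 4. Therefore the treewidth is 4.

Treewidth 4.
One optimal decomposition is:
Bags: B1 = {1, 3, 4, 5, 6}  B2 = {1, 2, 3, 4, 6}  B3 = {1, 3, 4, 6, 7}
Tree: B1–B2, B2–B3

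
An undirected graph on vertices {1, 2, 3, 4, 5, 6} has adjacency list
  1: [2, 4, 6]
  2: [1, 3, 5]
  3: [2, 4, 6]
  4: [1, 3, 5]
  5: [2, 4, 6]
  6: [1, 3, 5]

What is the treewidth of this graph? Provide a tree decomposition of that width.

Each bag holds 4 vertices, so the decomposition has width 3, which upper-bounds the treewidth. For the lower bound: the 4 vertex sets {1,6}, {3,4}, {5}, {2} are disjoint, each induces a connected subgraph, and every pair is joined by at least one edge of G. Contracting each set to a single vertex therefore yields K_{4} as a minor, and since treewidth is minor-monotone, tw(G) ≥ tw(K_{4}) = 3. Therefore the treewidth is 3.

Treewidth 3.
One such decomposition:
Bags: B1 = {1, 3, 5, 6}  B2 = {1, 3, 4, 5}  B3 = {1, 2, 3, 5}
Tree: B1–B2, B2–B3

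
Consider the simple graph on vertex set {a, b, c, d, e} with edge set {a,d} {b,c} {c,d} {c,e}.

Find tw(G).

A width-1 tree decomposition is:
Bags: B1 = {c, d}  B2 = {b, c}  B3 = {c, e}  B4 = {a, d}
Tree: B1–B2, B2–B3, B1–B4
The largest bag has 2 vertices, giving width 1; this decomposition certifies tw(G) ≤ 1. Any graph with an edge has treewidth ≥ 1, and G has the edge c–d. Therefore the treewidth is 1.

1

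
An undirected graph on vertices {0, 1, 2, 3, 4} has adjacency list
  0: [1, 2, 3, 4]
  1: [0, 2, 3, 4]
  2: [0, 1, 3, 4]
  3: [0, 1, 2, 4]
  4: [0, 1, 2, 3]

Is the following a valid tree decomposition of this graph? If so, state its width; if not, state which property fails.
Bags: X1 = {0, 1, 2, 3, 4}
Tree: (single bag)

Yes; width 4.

Checking the three conditions: (i) the bags cover all of {0, 1, 2, 3, 4}; (ii) for each edge, some bag contains both endpoints; (iii) the bags containing any fixed vertex form a subtree. All hold, so the decomposition is valid with width 5 − 1 = 4.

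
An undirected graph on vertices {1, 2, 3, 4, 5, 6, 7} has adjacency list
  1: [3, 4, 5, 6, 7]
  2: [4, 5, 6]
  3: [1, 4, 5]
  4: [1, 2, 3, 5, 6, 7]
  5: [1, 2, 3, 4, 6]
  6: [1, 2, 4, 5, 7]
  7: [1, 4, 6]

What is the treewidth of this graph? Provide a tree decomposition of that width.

Each bag holds 4 vertices, so the decomposition has width 3, which upper-bounds the treewidth. Conversely, {1, 3, 4, 5} is a clique of size 4, and the vertices of any clique must share a bag in every tree decomposition; so some bag has ≥ 4 vertices and tw(G) ≥ 3. Hence tw(G) = 3 exactly.

Treewidth 3.
One such decomposition:
Bags: B1 = {1, 4, 5, 6}  B2 = {2, 4, 5, 6}  B3 = {1, 3, 4, 5}  B4 = {1, 4, 6, 7}
Tree: B1–B2, B1–B3, B1–B4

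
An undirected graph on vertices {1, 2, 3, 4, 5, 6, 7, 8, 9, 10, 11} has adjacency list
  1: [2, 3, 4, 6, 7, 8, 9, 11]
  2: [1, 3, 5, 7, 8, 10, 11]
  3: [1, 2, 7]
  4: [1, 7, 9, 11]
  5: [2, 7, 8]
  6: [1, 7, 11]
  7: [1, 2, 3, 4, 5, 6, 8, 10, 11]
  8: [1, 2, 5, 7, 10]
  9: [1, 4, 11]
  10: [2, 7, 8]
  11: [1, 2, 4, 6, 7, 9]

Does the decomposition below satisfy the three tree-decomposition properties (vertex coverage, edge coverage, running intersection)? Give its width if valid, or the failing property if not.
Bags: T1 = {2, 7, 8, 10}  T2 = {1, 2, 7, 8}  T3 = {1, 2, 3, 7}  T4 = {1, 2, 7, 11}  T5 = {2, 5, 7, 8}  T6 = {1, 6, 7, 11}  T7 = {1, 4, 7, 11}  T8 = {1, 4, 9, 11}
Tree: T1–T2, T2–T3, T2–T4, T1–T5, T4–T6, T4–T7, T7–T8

Every vertex of G appears in some bag (union = {1, 2, 3, 4, 5, 6, 7, 8, 9, 10, 11}); every edge is covered by a bag; and for each vertex v the set of bags containing v is connected in the bag tree. The decomposition is therefore valid. The largest bag has 4 vertices, so the width is 3.

Yes; width 3.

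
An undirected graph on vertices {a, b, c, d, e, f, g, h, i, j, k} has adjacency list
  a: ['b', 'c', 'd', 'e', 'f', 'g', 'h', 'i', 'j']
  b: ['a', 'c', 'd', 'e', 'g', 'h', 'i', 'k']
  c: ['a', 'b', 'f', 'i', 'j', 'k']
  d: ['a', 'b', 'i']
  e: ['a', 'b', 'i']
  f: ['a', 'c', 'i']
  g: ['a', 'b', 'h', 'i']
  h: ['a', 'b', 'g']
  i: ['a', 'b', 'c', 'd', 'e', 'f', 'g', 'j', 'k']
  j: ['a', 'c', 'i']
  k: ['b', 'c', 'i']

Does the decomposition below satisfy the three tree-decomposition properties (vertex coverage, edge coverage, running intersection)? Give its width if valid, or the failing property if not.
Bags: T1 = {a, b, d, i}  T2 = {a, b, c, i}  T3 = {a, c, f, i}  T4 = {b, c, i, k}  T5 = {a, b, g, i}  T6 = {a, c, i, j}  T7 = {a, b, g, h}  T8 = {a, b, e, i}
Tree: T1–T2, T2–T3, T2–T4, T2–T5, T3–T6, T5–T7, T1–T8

Vertex coverage: the bags together contain {a, b, c, d, e, f, g, h, i, j, k}, the full vertex set. Edge coverage: each edge of G has both endpoints in at least one bag. Running intersection: for every vertex, the bags containing it form a connected subtree. All three properties hold, so this is a valid tree decomposition of width max|bag| − 1 = 3, and hence tw(G) ≤ 3.

Yes; width 3.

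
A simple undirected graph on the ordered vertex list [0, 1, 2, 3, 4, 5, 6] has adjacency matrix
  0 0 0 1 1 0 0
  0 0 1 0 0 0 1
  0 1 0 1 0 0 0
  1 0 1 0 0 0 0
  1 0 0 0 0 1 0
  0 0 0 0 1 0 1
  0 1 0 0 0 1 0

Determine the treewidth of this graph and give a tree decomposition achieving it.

Treewidth 2.
One such decomposition:
Bags: B1 = {1, 2, 3}  B2 = {1, 3, 6}  B3 = {3, 5, 6}  B4 = {3, 4, 5}  B5 = {0, 3, 4}
Tree: B1–B2, B2–B3, B3–B4, B4–B5

The largest bag has 3 vertices, giving width 2; this decomposition certifies tw(G) ≤ 2. For the lower bound, G contains the cycle 3–2–1–6–5–4–0–3, so G is not a forest; only forests have treewidth ≤ 1, hence tw(G) ≥ 2. Hence tw(G) = 2 exactly.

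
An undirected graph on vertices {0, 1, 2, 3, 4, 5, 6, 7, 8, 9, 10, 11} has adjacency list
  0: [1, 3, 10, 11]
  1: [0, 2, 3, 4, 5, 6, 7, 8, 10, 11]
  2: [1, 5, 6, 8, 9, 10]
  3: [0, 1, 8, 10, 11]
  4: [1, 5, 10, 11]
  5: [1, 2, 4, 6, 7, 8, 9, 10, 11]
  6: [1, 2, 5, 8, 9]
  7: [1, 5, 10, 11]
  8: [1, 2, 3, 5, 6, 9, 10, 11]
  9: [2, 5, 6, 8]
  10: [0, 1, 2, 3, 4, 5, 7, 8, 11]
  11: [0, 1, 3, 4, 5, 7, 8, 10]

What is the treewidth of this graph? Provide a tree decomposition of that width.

Every bag has size at most 5, so the width is 5 − 1 = 4 and tw(G) ≤ 4. For the lower bound, the 5 vertices {1, 2, 5, 8, 10} are pairwise adjacent, and any tree decomposition puts a clique entirely inside one bag — forcing width ≥ 4. Combining the bounds, tw(G) = 4.

Treewidth 4.
One optimal decomposition is:
Bags: B1 = {1, 2, 5, 8, 10}  B2 = {1, 2, 5, 6, 8}  B3 = {2, 5, 6, 8, 9}  B4 = {1, 5, 8, 10, 11}  B5 = {1, 5, 7, 10, 11}  B6 = {1, 3, 8, 10, 11}  B7 = {1, 4, 5, 10, 11}  B8 = {0, 1, 3, 10, 11}
Tree: B1–B2, B2–B3, B1–B4, B4–B5, B4–B6, B5–B7, B6–B8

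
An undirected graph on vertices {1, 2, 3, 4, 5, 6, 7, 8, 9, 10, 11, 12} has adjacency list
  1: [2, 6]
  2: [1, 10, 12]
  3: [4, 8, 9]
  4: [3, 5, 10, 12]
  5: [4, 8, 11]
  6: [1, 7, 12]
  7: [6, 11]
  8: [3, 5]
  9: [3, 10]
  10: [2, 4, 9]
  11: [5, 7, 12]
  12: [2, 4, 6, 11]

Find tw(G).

3

A width-3 tree decomposition is:
Bags: B1 = {3, 5, 8, 9}  B2 = {3, 4, 5, 9}  B3 = {4, 5, 9, 10}  B4 = {4, 5, 10, 11}  B5 = {4, 10, 11, 12}  B6 = {2, 10, 11, 12}  B7 = {2, 7, 11, 12}  B8 = {2, 6, 7, 12}  B9 = {1, 2, 6, 7}
Tree: B1–B2, B2–B3, B3–B4, B4–B5, B5–B6, B6–B7, B7–B8, B8–B9
Each bag holds 4 vertices, so the decomposition has width 3, which upper-bounds the treewidth. For the lower bound: the 4 vertex sets {3,8,9}, {5}, {4}, {2,10,11,12} are disjoint, each induces a connected subgraph, and every pair is joined by at least one edge of G. Contracting each set to a single vertex therefore yields K_{4} as a minor, and since treewidth is minor-monotone, tw(G) ≥ tw(K_{4}) = 3. Therefore the treewidth is 3.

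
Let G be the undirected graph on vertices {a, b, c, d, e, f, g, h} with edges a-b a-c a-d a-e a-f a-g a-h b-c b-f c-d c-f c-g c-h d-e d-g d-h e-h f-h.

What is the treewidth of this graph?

A width-3 tree decomposition is:
Bags: B1 = {a, c, d, h}  B2 = {a, c, d, g}  B3 = {a, c, f, h}  B4 = {a, d, e, h}  B5 = {a, b, c, f}
Tree: B1–B2, B1–B3, B1–B4, B3–B5
Each bag holds 4 vertices, so the decomposition has width 3, which upper-bounds the treewidth. For the lower bound, the 4 vertices {a, d, e, h} are pairwise adjacent, and any tree decomposition puts a clique entirely inside one bag — forcing width ≥ 3. Hence tw(G) = 3 exactly.

3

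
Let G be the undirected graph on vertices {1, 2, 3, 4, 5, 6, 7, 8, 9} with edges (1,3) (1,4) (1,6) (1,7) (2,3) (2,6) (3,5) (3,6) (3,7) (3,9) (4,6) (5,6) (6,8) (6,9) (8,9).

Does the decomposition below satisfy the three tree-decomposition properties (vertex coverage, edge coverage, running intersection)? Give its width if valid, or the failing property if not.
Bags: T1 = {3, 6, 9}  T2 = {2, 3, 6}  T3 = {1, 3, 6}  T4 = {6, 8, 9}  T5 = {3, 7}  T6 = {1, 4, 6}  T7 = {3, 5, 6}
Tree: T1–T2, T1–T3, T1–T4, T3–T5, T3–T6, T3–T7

No — edge (1,7) lies in no bag.

A tree decomposition must satisfy three properties: every vertex lies in some bag; for every edge, both endpoints lie together in some bag; and for every vertex, the bags containing it form a connected subtree. Here edge (1,7) lies in no bag, so the decomposition is invalid.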